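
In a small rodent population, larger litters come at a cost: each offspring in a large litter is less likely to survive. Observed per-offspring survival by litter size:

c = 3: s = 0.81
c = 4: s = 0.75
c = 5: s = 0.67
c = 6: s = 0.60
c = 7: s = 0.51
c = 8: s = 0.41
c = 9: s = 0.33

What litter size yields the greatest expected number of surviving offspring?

Expected surviving offspring = c × s(c):
  c=3: 3 × 0.81 = 2.430
  c=4: 4 × 0.75 = 3.000
  c=5: 5 × 0.67 = 3.350
  c=6: 6 × 0.60 = 3.600
  c=7: 7 × 0.51 = 3.570
  c=8: 8 × 0.41 = 3.280
  c=9: 9 × 0.33 = 2.970
Maximum at c = 6 (3.600 surviving offspring).

6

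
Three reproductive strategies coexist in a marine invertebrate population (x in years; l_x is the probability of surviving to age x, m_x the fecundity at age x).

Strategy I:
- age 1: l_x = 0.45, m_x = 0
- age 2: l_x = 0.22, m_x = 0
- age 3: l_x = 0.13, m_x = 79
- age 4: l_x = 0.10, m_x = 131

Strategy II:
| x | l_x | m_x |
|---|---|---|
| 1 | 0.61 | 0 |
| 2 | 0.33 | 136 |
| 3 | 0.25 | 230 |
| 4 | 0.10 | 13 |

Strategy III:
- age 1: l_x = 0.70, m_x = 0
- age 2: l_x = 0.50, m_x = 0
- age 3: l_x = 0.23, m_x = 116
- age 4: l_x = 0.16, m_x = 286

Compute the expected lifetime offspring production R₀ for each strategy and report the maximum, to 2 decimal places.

Strategy I: R₀ = 0.45×0 + 0.22×0 + 0.13×79 + 0.10×131 = 23.3700
Strategy II: R₀ = 0.61×0 + 0.33×136 + 0.25×230 + 0.10×13 = 103.6800
Strategy III: R₀ = 0.70×0 + 0.50×0 + 0.23×116 + 0.16×286 = 72.4400
Highest R₀: strategy II with 103.6800.

103.68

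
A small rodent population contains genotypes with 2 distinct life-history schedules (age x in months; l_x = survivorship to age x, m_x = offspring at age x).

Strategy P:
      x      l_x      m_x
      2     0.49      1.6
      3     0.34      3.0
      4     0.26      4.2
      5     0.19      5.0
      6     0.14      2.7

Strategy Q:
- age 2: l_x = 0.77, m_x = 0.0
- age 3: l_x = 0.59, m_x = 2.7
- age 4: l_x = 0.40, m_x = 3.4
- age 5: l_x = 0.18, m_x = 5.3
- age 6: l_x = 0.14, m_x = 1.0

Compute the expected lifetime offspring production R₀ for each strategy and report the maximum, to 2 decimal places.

Strategy P: R₀ = 0.49×1.6 + 0.34×3.0 + 0.26×4.2 + 0.19×5.0 + 0.14×2.7 = 4.2240
Strategy Q: R₀ = 0.77×0.0 + 0.59×2.7 + 0.40×3.4 + 0.18×5.3 + 0.14×1.0 = 4.0470
Highest R₀: strategy P with 4.2240.

4.22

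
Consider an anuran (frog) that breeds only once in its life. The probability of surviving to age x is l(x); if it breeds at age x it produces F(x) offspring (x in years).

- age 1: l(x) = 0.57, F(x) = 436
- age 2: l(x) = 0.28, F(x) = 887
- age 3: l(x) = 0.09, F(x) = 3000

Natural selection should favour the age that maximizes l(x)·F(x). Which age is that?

3

Expected offspring if breeding at age x = l(x) × F(x):
  age 1: 0.57 × 436 = 248.520
  age 2: 0.28 × 887 = 248.360
  age 3: 0.09 × 3000 = 270.000
Maximum at age 3 (270.000).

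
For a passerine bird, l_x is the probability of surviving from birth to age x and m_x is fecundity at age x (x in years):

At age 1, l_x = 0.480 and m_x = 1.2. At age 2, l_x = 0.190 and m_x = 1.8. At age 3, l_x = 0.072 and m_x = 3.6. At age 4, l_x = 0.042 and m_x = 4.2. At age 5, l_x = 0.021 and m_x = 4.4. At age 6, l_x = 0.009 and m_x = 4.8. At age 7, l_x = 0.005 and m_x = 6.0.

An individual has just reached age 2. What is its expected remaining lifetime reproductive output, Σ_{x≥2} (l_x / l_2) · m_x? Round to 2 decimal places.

l_2 = 0.190. Conditional survival from age 2 to x is l_x / l_2.
  x=2: (0.190/0.190) × 1.8 = 1.8000
  x=3: (0.072/0.190) × 3.6 = 1.3642
  x=4: (0.042/0.190) × 4.2 = 0.9284
  x=5: (0.021/0.190) × 4.4 = 0.4863
  x=6: (0.009/0.190) × 4.8 = 0.2274
  x=7: (0.005/0.190) × 6.0 = 0.1579
Sum = 1.8000 + 1.3642 + 0.9284 + 0.4863 + 0.2274 + 0.1579 = 4.9642

4.96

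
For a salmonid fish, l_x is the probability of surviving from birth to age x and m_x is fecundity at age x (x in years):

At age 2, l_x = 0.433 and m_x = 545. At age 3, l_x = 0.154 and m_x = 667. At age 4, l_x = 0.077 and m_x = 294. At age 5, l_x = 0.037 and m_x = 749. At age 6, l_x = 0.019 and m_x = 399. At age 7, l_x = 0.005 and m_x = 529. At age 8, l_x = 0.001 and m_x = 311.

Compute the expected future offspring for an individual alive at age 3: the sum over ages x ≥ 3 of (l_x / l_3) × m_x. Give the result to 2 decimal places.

l_3 = 0.154. Conditional survival from age 3 to x is l_x / l_3.
  x=3: (0.154/0.154) × 667 = 667.0000
  x=4: (0.077/0.154) × 294 = 147.0000
  x=5: (0.037/0.154) × 749 = 179.9545
  x=6: (0.019/0.154) × 399 = 49.2273
  x=7: (0.005/0.154) × 529 = 17.1753
  x=8: (0.001/0.154) × 311 = 2.0195
Sum = 667.0000 + 147.0000 + 179.9545 + 49.2273 + 17.1753 + 2.0195 = 1062.3766

1062.38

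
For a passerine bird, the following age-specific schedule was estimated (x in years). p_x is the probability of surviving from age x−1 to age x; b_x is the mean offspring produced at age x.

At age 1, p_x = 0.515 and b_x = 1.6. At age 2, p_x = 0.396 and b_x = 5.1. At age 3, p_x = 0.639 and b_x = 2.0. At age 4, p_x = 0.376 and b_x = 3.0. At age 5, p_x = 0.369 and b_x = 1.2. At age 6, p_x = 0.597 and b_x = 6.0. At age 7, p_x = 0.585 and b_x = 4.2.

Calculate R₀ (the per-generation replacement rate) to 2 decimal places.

Survivorship from birth: l_x = p_1·p_2·…·p_x.
  l_1 = 0.51500
  l_2 = 0.20394
  l_3 = 0.13032
  l_4 = 0.04900
  l_5 = 0.01808
  l_6 = 0.01079
  l_7 = 0.00631
R₀ = Σ l_x b_x:
  age 1: 0.51500 × 1.6 = 0.8240
  age 2: 0.20394 × 5.1 = 1.0401
  age 3: 0.13032 × 2.0 = 0.2606
  age 4: 0.04900 × 3.0 = 0.1470
  age 5: 0.01808 × 1.2 = 0.0217
  age 6: 0.01079 × 6.0 = 0.0647
  age 7: 0.00631 × 4.2 = 0.0265
R₀ = 0.8240 + 1.0401 + 0.2606 + 0.1470 + 0.0217 + 0.0647 + 0.0265 = 2.3847

2.38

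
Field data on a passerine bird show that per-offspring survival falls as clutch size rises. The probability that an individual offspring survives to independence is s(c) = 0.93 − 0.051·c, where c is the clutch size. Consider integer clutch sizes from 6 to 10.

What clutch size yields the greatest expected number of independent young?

9

Expected independent young = c × s(c):
  c=6: 6 × 0.624 = 3.744
  c=7: 7 × 0.573 = 4.011
  c=8: 8 × 0.522 = 4.176
  c=9: 9 × 0.471 = 4.239
  c=10: 10 × 0.420 = 4.200
Maximum at c = 9 (4.239 independent young).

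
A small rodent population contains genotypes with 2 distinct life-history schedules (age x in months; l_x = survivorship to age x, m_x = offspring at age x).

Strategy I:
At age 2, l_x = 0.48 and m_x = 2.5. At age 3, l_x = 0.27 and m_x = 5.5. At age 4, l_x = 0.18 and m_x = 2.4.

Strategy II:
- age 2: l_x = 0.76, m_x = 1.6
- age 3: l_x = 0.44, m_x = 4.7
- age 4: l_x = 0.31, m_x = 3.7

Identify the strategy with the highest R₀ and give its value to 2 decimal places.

4.43

Strategy I: R₀ = 0.48×2.5 + 0.27×5.5 + 0.18×2.4 = 3.1170
Strategy II: R₀ = 0.76×1.6 + 0.44×4.7 + 0.31×3.7 = 4.4310
Highest R₀: strategy II with 4.4310.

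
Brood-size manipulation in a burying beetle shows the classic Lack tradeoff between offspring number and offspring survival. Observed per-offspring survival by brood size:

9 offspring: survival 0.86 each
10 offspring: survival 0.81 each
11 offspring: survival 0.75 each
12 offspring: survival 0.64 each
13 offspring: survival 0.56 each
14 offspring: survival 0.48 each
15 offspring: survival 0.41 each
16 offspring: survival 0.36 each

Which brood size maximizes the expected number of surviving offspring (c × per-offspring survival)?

11

Expected surviving offspring = c × s(c):
  c=9: 9 × 0.86 = 7.740
  c=10: 10 × 0.81 = 8.100
  c=11: 11 × 0.75 = 8.250
  c=12: 12 × 0.64 = 7.680
  c=13: 13 × 0.56 = 7.280
  c=14: 14 × 0.48 = 6.720
  c=15: 15 × 0.41 = 6.150
  c=16: 16 × 0.36 = 5.760
Maximum at c = 11 (8.250 surviving offspring).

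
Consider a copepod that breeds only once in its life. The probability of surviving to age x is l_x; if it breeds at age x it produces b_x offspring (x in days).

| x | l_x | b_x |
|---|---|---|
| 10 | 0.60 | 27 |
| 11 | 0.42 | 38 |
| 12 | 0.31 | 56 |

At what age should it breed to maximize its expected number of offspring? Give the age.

12

Expected offspring if breeding at age x = l_x × b_x:
  age 10: 0.60 × 27 = 16.200
  age 11: 0.42 × 38 = 15.960
  age 12: 0.31 × 56 = 17.360
Maximum at age 12 (17.360).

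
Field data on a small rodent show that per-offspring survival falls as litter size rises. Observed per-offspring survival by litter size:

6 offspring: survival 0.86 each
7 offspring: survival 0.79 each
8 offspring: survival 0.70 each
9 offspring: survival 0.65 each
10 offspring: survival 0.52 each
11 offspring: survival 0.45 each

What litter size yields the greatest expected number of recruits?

9

Expected recruits = c × s(c):
  c=6: 6 × 0.86 = 5.160
  c=7: 7 × 0.79 = 5.530
  c=8: 8 × 0.70 = 5.600
  c=9: 9 × 0.65 = 5.850
  c=10: 10 × 0.52 = 5.200
  c=11: 11 × 0.45 = 4.950
Maximum at c = 9 (5.850 recruits).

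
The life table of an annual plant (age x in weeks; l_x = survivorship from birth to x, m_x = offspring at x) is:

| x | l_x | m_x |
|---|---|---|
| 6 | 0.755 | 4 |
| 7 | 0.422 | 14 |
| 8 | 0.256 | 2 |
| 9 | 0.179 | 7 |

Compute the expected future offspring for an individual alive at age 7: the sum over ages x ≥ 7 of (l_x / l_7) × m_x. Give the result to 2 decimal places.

18.18

l_7 = 0.422. Conditional survival from age 7 to x is l_x / l_7.
  x=7: (0.422/0.422) × 14 = 14.0000
  x=8: (0.256/0.422) × 2 = 1.2133
  x=9: (0.179/0.422) × 7 = 2.9692
Sum = 14.0000 + 1.2133 + 2.9692 = 18.1825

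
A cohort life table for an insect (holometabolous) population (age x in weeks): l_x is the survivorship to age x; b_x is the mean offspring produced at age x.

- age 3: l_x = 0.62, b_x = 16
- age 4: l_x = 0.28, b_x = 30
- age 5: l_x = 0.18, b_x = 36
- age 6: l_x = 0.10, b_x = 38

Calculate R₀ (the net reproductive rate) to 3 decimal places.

28.600

R₀ = Σ l_x b_x:
  age 3: 0.62 × 16 = 9.9200
  age 4: 0.28 × 30 = 8.4000
  age 5: 0.18 × 36 = 6.4800
  age 6: 0.10 × 38 = 3.8000
R₀ = 9.9200 + 8.4000 + 6.4800 + 3.8000 = 28.6000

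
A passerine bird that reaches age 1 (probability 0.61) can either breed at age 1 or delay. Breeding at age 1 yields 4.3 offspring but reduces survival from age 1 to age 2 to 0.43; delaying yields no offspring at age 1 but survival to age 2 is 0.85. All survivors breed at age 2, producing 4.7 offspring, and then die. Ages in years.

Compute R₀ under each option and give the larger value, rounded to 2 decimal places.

breed at age 1: R₀ = 0.61 × (4.3 + 0.43 × 4.7) = 0.61 × 6.3210 = 3.8558
delay to age 2: R₀ = 0.61 × (0.85 × 4.7) = 0.61 × 3.9950 = 2.4369
Higher: breed at age 1 (3.8558).

3.86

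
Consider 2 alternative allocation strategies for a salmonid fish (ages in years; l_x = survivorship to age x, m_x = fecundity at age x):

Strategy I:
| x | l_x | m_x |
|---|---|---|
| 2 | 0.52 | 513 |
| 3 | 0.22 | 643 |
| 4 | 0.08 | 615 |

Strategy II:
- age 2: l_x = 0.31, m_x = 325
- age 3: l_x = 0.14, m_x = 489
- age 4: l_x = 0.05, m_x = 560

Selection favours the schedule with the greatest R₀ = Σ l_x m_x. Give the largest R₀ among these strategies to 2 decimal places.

Strategy I: R₀ = 0.52×513 + 0.22×643 + 0.08×615 = 457.4200
Strategy II: R₀ = 0.31×325 + 0.14×489 + 0.05×560 = 197.2100
Highest R₀: strategy I with 457.4200.

457.42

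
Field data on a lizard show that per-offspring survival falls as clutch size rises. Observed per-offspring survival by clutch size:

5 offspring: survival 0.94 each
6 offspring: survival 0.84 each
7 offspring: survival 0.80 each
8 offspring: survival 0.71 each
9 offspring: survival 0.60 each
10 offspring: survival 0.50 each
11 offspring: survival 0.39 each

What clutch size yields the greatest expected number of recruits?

8

Expected recruits = c × s(c):
  c=5: 5 × 0.94 = 4.700
  c=6: 6 × 0.84 = 5.040
  c=7: 7 × 0.80 = 5.600
  c=8: 8 × 0.71 = 5.680
  c=9: 9 × 0.60 = 5.400
  c=10: 10 × 0.50 = 5.000
  c=11: 11 × 0.39 = 4.290
Maximum at c = 8 (5.680 recruits).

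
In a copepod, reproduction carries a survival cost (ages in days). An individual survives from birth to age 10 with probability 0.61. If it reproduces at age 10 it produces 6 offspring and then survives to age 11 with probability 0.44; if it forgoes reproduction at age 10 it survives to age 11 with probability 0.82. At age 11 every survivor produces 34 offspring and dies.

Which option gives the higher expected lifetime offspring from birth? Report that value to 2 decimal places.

breed at age 10: R₀ = 0.61 × (6 + 0.44 × 34) = 0.61 × 20.9600 = 12.7856
delay to age 11: R₀ = 0.61 × (0.82 × 34) = 0.61 × 27.8800 = 17.0068
Higher: delay to age 11 (17.0068).

17.01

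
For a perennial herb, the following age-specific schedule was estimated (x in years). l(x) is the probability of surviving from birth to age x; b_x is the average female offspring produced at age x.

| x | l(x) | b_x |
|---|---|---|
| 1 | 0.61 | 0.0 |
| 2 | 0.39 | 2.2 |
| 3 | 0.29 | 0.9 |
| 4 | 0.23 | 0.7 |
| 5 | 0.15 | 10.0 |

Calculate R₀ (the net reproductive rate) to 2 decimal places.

2.78

R₀ = Σ l(x) b_x:
  age 1: 0.61 × 0.0 = 0.0000
  age 2: 0.39 × 2.2 = 0.8580
  age 3: 0.29 × 0.9 = 0.2610
  age 4: 0.23 × 0.7 = 0.1610
  age 5: 0.15 × 10.0 = 1.5000
R₀ = 0.0000 + 0.8580 + 0.2610 + 0.1610 + 1.5000 = 2.7800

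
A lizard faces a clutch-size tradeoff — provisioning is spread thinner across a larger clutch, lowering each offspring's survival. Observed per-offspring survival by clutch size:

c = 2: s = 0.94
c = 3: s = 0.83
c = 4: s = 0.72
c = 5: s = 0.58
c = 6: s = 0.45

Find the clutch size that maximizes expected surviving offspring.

Expected surviving offspring = c × s(c):
  c=2: 2 × 0.94 = 1.880
  c=3: 3 × 0.83 = 2.490
  c=4: 4 × 0.72 = 2.880
  c=5: 5 × 0.58 = 2.900
  c=6: 6 × 0.45 = 2.700
Maximum at c = 5 (2.900 surviving offspring).

5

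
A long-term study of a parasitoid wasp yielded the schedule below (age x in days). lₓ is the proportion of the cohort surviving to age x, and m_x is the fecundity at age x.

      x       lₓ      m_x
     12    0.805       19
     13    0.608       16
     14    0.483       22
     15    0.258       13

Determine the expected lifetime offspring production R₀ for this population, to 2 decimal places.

39.00

R₀ = Σ lₓ m_x:
  age 12: 0.805 × 19 = 15.2950
  age 13: 0.608 × 16 = 9.7280
  age 14: 0.483 × 22 = 10.6260
  age 15: 0.258 × 13 = 3.3540
R₀ = 15.2950 + 9.7280 + 10.6260 + 3.3540 = 39.0030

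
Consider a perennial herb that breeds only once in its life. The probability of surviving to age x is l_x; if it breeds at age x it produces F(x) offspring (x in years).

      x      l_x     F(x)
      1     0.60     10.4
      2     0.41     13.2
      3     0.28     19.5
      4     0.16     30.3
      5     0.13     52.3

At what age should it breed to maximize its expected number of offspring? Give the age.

5

Expected offspring if breeding at age x = l_x × F(x):
  age 1: 0.60 × 10.4 = 6.240
  age 2: 0.41 × 13.2 = 5.412
  age 3: 0.28 × 19.5 = 5.460
  age 4: 0.16 × 30.3 = 4.848
  age 5: 0.13 × 52.3 = 6.799
Maximum at age 5 (6.799).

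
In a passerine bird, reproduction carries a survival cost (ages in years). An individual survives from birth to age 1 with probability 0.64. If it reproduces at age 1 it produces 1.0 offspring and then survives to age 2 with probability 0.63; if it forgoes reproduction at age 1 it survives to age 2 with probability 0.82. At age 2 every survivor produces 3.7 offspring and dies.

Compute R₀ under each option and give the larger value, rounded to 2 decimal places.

breed at age 1: R₀ = 0.64 × (1.0 + 0.63 × 3.7) = 0.64 × 3.3310 = 2.1318
delay to age 2: R₀ = 0.64 × (0.82 × 3.7) = 0.64 × 3.0340 = 1.9418
Higher: breed at age 1 (2.1318).

2.13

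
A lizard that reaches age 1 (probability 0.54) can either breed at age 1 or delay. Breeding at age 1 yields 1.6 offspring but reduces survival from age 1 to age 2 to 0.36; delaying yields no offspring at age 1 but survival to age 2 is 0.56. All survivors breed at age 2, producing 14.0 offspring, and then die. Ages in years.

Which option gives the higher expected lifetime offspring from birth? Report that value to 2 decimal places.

4.23

breed at age 1: R₀ = 0.54 × (1.6 + 0.36 × 14.0) = 0.54 × 6.6400 = 3.5856
delay to age 2: R₀ = 0.54 × (0.56 × 14.0) = 0.54 × 7.8400 = 4.2336
Higher: delay to age 2 (4.2336).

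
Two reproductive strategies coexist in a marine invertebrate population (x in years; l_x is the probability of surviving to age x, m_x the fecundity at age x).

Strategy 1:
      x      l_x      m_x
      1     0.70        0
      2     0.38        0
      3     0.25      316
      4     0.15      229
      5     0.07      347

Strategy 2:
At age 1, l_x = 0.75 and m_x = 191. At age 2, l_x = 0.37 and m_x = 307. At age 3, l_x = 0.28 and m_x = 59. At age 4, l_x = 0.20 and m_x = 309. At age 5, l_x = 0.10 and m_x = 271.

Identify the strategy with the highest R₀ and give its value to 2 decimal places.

Strategy 1: R₀ = 0.70×0 + 0.38×0 + 0.25×316 + 0.15×229 + 0.07×347 = 137.6400
Strategy 2: R₀ = 0.75×191 + 0.37×307 + 0.28×59 + 0.20×309 + 0.10×271 = 362.2600
Highest R₀: strategy 2 with 362.2600.

362.26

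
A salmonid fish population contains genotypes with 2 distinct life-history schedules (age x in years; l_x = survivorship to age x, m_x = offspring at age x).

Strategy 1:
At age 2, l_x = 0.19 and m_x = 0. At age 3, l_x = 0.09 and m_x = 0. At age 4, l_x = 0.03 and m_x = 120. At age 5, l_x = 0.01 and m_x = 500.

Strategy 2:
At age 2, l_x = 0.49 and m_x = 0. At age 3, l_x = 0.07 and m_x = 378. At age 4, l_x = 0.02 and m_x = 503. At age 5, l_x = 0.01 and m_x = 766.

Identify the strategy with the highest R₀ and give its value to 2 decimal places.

Strategy 1: R₀ = 0.19×0 + 0.09×0 + 0.03×120 + 0.01×500 = 8.6000
Strategy 2: R₀ = 0.49×0 + 0.07×378 + 0.02×503 + 0.01×766 = 44.1800
Highest R₀: strategy 2 with 44.1800.

44.18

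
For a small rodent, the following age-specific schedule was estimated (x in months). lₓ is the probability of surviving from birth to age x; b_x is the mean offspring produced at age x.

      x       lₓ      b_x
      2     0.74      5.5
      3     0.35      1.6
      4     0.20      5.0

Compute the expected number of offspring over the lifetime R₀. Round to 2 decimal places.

5.63

R₀ = Σ lₓ b_x:
  age 2: 0.74 × 5.5 = 4.0700
  age 3: 0.35 × 1.6 = 0.5600
  age 4: 0.20 × 5.0 = 1.0000
R₀ = 4.0700 + 0.5600 + 1.0000 = 5.6300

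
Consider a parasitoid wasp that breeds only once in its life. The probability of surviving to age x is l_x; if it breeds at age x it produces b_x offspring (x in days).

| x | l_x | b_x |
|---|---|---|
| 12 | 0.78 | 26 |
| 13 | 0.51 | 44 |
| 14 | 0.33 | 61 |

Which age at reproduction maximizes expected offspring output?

13

Expected offspring if breeding at age x = l_x × b_x:
  age 12: 0.78 × 26 = 20.280
  age 13: 0.51 × 44 = 22.440
  age 14: 0.33 × 61 = 20.130
Maximum at age 13 (22.440).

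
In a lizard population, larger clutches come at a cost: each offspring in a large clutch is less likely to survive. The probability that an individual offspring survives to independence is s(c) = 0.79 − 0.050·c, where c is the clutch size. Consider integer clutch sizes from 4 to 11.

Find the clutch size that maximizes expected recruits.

Expected recruits = c × s(c):
  c=4: 4 × 0.590 = 2.360
  c=5: 5 × 0.540 = 2.700
  c=6: 6 × 0.490 = 2.940
  c=7: 7 × 0.440 = 3.080
  c=8: 8 × 0.390 = 3.120
  c=9: 9 × 0.340 = 3.060
  c=10: 10 × 0.290 = 2.900
  c=11: 11 × 0.240 = 2.640
Maximum at c = 8 (3.120 recruits).

8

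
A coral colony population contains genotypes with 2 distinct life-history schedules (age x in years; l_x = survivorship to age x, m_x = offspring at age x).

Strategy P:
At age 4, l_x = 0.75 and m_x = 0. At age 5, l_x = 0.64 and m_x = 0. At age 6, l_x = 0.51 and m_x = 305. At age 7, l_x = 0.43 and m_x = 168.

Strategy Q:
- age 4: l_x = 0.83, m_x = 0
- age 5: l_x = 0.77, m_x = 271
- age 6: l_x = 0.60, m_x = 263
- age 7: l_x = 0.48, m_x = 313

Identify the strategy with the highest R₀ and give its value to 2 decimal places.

516.71

Strategy P: R₀ = 0.75×0 + 0.64×0 + 0.51×305 + 0.43×168 = 227.7900
Strategy Q: R₀ = 0.83×0 + 0.77×271 + 0.60×263 + 0.48×313 = 516.7100
Highest R₀: strategy Q with 516.7100.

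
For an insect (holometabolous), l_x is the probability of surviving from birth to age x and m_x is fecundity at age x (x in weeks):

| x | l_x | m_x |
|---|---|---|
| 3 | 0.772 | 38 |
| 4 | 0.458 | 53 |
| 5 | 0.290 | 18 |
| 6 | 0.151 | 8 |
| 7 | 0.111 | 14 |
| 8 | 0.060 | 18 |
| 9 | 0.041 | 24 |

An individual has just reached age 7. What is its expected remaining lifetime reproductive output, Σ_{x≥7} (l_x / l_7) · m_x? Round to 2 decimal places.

l_7 = 0.111. Conditional survival from age 7 to x is l_x / l_7.
  x=7: (0.111/0.111) × 14 = 14.0000
  x=8: (0.060/0.111) × 18 = 9.7297
  x=9: (0.041/0.111) × 24 = 8.8649
Sum = 14.0000 + 9.7297 + 8.8649 = 32.5946

32.59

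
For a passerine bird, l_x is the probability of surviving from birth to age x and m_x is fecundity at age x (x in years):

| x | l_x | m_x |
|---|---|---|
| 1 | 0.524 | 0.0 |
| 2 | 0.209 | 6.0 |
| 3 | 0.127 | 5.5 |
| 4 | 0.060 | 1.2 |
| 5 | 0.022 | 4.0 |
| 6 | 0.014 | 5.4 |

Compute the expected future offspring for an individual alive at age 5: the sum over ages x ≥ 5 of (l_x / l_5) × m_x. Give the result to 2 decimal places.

7.44

l_5 = 0.022. Conditional survival from age 5 to x is l_x / l_5.
  x=5: (0.022/0.022) × 4.0 = 4.0000
  x=6: (0.014/0.022) × 5.4 = 3.4364
Sum = 4.0000 + 3.4364 = 7.4364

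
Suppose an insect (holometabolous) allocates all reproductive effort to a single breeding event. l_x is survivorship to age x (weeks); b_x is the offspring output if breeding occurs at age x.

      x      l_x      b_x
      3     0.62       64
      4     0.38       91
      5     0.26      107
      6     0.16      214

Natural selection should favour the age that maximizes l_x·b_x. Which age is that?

3

Expected offspring if breeding at age x = l_x × b_x:
  age 3: 0.62 × 64 = 39.680
  age 4: 0.38 × 91 = 34.580
  age 5: 0.26 × 107 = 27.820
  age 6: 0.16 × 214 = 34.240
Maximum at age 3 (39.680).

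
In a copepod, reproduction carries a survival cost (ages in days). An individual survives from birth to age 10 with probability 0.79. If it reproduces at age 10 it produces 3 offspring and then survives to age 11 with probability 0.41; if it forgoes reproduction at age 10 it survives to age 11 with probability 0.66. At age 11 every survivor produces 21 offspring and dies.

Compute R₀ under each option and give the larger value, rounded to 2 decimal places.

10.95

breed at age 10: R₀ = 0.79 × (3 + 0.41 × 21) = 0.79 × 11.6100 = 9.1719
delay to age 11: R₀ = 0.79 × (0.66 × 21) = 0.79 × 13.8600 = 10.9494
Higher: delay to age 11 (10.9494).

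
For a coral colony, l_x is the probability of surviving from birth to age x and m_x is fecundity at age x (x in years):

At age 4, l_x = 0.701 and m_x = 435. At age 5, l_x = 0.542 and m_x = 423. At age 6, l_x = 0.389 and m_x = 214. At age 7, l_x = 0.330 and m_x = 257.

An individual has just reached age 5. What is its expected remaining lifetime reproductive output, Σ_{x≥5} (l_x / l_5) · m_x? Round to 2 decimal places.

733.07

l_5 = 0.542. Conditional survival from age 5 to x is l_x / l_5.
  x=5: (0.542/0.542) × 423 = 423.0000
  x=6: (0.389/0.542) × 214 = 153.5904
  x=7: (0.330/0.542) × 257 = 156.4760
Sum = 423.0000 + 153.5904 + 156.4760 = 733.0664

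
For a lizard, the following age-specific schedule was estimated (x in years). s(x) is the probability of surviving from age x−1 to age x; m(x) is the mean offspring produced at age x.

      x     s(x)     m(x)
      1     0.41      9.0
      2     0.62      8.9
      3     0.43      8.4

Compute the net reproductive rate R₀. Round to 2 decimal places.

6.87

Survivorship from birth: l_x = s_1·s_2·…·s_x.
  l_1 = 0.41000
  l_2 = 0.25420
  l_3 = 0.10931
R₀ = Σ l_x m(x):
  age 1: 0.41000 × 9.0 = 3.6900
  age 2: 0.25420 × 8.9 = 2.2624
  age 3: 0.10931 × 8.4 = 0.9182
R₀ = 3.6900 + 2.2624 + 0.9182 = 6.8706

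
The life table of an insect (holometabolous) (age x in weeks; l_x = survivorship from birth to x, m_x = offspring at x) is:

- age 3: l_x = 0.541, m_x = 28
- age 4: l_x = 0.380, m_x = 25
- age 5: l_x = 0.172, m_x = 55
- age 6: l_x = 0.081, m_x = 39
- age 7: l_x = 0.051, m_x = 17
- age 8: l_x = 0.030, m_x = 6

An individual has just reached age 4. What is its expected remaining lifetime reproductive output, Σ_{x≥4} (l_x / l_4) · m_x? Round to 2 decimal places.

l_4 = 0.380. Conditional survival from age 4 to x is l_x / l_4.
  x=4: (0.380/0.380) × 25 = 25.0000
  x=5: (0.172/0.380) × 55 = 24.8947
  x=6: (0.081/0.380) × 39 = 8.3132
  x=7: (0.051/0.380) × 17 = 2.2816
  x=8: (0.030/0.380) × 6 = 0.4737
Sum = 25.0000 + 24.8947 + 8.3132 + 2.2816 + 0.4737 = 60.9632

60.96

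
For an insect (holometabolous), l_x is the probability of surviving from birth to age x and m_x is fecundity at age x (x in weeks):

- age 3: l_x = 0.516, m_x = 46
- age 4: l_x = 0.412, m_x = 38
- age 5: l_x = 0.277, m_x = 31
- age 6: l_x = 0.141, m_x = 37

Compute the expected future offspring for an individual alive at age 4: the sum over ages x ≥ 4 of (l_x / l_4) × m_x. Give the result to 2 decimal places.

l_4 = 0.412. Conditional survival from age 4 to x is l_x / l_4.
  x=4: (0.412/0.412) × 38 = 38.0000
  x=5: (0.277/0.412) × 31 = 20.8422
  x=6: (0.141/0.412) × 37 = 12.6626
Sum = 38.0000 + 20.8422 + 12.6626 = 71.5049

71.50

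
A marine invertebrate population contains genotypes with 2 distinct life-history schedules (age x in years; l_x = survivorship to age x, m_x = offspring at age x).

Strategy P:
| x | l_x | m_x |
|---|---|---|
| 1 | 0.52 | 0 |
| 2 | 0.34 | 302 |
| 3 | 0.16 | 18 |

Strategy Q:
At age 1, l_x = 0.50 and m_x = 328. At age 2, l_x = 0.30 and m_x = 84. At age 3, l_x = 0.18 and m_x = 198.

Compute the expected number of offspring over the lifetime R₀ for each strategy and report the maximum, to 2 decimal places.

Strategy P: R₀ = 0.52×0 + 0.34×302 + 0.16×18 = 105.5600
Strategy Q: R₀ = 0.50×328 + 0.30×84 + 0.18×198 = 224.8400
Highest R₀: strategy Q with 224.8400.

224.84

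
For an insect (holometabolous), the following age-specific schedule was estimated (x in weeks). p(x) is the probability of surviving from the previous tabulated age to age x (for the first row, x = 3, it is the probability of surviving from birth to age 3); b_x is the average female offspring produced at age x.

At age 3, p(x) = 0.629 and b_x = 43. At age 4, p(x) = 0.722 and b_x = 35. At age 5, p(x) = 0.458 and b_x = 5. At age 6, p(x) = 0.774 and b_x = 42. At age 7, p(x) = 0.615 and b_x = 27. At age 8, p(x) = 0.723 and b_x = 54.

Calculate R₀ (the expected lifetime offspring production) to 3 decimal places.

57.282

Survivorship from birth: l_x = p_3·p_4·…·p_x.
  l_3 = 0.62900
  l_4 = 0.45414
  l_5 = 0.20800
  l_6 = 0.16099
  l_7 = 0.09901
  l_8 = 0.07158
R₀ = Σ l_x b_x:
  age 3: 0.62900 × 43 = 27.0470
  age 4: 0.45414 × 35 = 15.8949
  age 5: 0.20800 × 5 = 1.0400
  age 6: 0.16099 × 42 = 6.7616
  age 7: 0.09901 × 27 = 2.6733
  age 8: 0.07158 × 54 = 3.8653
R₀ = 27.0470 + 15.8949 + 1.0400 + 6.7616 + 2.6733 + 3.8653 = 57.2821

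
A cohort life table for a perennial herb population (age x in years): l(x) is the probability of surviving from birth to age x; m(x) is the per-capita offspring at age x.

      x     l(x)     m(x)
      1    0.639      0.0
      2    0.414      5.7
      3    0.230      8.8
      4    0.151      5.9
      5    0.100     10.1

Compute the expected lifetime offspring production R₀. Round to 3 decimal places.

R₀ = Σ l(x) m(x):
  age 1: 0.639 × 0.0 = 0.0000
  age 2: 0.414 × 5.7 = 2.3598
  age 3: 0.230 × 8.8 = 2.0240
  age 4: 0.151 × 5.9 = 0.8909
  age 5: 0.100 × 10.1 = 1.0100
R₀ = 0.0000 + 2.3598 + 2.0240 + 0.8909 + 1.0100 = 6.2847

6.285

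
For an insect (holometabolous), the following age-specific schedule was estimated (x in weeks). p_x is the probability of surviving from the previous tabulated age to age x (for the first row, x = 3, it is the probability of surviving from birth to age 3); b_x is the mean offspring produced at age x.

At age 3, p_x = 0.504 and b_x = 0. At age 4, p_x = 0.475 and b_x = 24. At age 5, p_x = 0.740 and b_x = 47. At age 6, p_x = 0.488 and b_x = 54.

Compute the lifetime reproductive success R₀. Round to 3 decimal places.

Survivorship from birth: l_x = p_3·p_4·…·p_x.
  l_3 = 0.50400
  l_4 = 0.23940
  l_5 = 0.17716
  l_6 = 0.08645
R₀ = Σ l_x b_x:
  age 3: 0.50400 × 0 = 0.0000
  age 4: 0.23940 × 24 = 5.7456
  age 5: 0.17716 × 47 = 8.3265
  age 6: 0.08645 × 54 = 4.6683
R₀ = 0.0000 + 5.7456 + 8.3265 + 4.6683 = 18.7404

18.740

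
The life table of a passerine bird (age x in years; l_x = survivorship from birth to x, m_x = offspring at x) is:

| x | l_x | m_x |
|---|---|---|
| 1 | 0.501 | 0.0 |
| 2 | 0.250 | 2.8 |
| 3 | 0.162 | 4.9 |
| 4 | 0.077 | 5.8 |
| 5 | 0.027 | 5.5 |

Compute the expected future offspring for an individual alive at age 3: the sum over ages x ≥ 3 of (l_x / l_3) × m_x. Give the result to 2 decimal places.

l_3 = 0.162. Conditional survival from age 3 to x is l_x / l_3.
  x=3: (0.162/0.162) × 4.9 = 4.9000
  x=4: (0.077/0.162) × 5.8 = 2.7568
  x=5: (0.027/0.162) × 5.5 = 0.9167
Sum = 4.9000 + 2.7568 + 0.9167 = 8.5735

8.57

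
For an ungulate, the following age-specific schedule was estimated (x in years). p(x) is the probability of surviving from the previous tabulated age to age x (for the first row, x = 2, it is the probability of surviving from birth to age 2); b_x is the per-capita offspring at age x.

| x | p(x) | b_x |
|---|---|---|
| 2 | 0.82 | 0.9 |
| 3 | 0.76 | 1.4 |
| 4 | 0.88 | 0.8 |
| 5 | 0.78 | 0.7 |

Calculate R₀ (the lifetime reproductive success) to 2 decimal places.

2.35

Survivorship from birth: l_x = p_2·p_3·…·p_x.
  l_2 = 0.82000
  l_3 = 0.62320
  l_4 = 0.54842
  l_5 = 0.42776
R₀ = Σ l_x b_x:
  age 2: 0.82000 × 0.9 = 0.7380
  age 3: 0.62320 × 1.4 = 0.8725
  age 4: 0.54842 × 0.8 = 0.4387
  age 5: 0.42776 × 0.7 = 0.2994
R₀ = 0.7380 + 0.8725 + 0.4387 + 0.2994 = 2.3486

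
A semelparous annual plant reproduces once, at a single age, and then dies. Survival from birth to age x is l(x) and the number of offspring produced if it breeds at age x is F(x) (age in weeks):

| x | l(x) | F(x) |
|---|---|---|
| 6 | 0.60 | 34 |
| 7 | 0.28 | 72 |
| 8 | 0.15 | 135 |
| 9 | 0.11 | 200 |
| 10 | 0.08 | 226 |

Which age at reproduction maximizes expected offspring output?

Expected offspring if breeding at age x = l(x) × F(x):
  age 6: 0.60 × 34 = 20.400
  age 7: 0.28 × 72 = 20.160
  age 8: 0.15 × 135 = 20.250
  age 9: 0.11 × 200 = 22.000
  age 10: 0.08 × 226 = 18.080
Maximum at age 9 (22.000).

9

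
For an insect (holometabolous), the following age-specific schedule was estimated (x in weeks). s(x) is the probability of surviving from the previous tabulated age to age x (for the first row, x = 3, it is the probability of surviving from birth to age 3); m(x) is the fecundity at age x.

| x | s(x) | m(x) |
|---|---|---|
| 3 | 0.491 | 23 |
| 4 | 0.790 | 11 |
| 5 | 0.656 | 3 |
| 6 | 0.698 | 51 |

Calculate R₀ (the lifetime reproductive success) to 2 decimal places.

25.38

Survivorship from birth: l_x = s_3·s_4·…·s_x.
  l_3 = 0.49100
  l_4 = 0.38789
  l_5 = 0.25446
  l_6 = 0.17761
R₀ = Σ l_x m(x):
  age 3: 0.49100 × 23 = 11.2930
  age 4: 0.38789 × 11 = 4.2668
  age 5: 0.25446 × 3 = 0.7634
  age 6: 0.17761 × 51 = 9.0581
R₀ = 11.2930 + 4.2668 + 0.7634 + 9.0581 = 25.3813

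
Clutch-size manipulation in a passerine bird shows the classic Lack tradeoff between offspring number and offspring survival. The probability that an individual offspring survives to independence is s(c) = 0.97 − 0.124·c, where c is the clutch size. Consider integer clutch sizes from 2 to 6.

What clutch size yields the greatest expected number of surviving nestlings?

Expected surviving nestlings = c × s(c):
  c=2: 2 × 0.722 = 1.444
  c=3: 3 × 0.598 = 1.794
  c=4: 4 × 0.474 = 1.896
  c=5: 5 × 0.350 = 1.750
  c=6: 6 × 0.226 = 1.356
Maximum at c = 4 (1.896 surviving nestlings).

4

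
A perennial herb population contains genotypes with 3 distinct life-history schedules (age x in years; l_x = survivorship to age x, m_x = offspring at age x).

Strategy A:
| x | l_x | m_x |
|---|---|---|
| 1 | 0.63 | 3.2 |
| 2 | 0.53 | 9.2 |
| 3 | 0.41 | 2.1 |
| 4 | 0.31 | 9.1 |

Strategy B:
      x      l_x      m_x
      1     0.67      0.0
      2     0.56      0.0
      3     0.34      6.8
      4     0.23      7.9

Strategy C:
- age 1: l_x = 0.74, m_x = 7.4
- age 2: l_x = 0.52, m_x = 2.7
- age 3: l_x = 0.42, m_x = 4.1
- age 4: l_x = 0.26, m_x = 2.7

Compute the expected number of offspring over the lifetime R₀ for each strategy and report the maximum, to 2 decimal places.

10.57

Strategy A: R₀ = 0.63×3.2 + 0.53×9.2 + 0.41×2.1 + 0.31×9.1 = 10.5740
Strategy B: R₀ = 0.67×0.0 + 0.56×0.0 + 0.34×6.8 + 0.23×7.9 = 4.1290
Strategy C: R₀ = 0.74×7.4 + 0.52×2.7 + 0.42×4.1 + 0.26×2.7 = 9.3040
Highest R₀: strategy A with 10.5740.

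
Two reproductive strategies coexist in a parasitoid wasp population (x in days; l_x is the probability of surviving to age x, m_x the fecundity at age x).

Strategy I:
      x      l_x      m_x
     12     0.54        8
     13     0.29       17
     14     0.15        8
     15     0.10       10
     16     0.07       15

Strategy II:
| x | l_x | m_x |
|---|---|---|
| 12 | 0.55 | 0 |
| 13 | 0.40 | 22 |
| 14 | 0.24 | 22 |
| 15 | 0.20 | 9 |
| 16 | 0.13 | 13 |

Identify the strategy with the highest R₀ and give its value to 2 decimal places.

Strategy I: R₀ = 0.54×8 + 0.29×17 + 0.15×8 + 0.10×10 + 0.07×15 = 12.5000
Strategy II: R₀ = 0.55×0 + 0.40×22 + 0.24×22 + 0.20×9 + 0.13×13 = 17.5700
Highest R₀: strategy II with 17.5700.

17.57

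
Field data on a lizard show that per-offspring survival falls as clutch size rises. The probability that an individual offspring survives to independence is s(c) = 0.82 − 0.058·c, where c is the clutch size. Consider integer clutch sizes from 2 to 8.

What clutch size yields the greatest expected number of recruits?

Expected recruits = c × s(c):
  c=2: 2 × 0.704 = 1.408
  c=3: 3 × 0.646 = 1.938
  c=4: 4 × 0.588 = 2.352
  c=5: 5 × 0.530 = 2.650
  c=6: 6 × 0.472 = 2.832
  c=7: 7 × 0.414 = 2.898
  c=8: 8 × 0.356 = 2.848
Maximum at c = 7 (2.898 recruits).

7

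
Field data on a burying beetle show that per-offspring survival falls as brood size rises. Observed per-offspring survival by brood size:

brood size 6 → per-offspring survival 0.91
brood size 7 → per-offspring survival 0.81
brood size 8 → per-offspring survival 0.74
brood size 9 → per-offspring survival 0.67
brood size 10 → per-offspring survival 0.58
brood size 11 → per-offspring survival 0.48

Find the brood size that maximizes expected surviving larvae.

9

Expected surviving larvae = c × s(c):
  c=6: 6 × 0.91 = 5.460
  c=7: 7 × 0.81 = 5.670
  c=8: 8 × 0.74 = 5.920
  c=9: 9 × 0.67 = 6.030
  c=10: 10 × 0.58 = 5.800
  c=11: 11 × 0.48 = 5.280
Maximum at c = 9 (6.030 surviving larvae).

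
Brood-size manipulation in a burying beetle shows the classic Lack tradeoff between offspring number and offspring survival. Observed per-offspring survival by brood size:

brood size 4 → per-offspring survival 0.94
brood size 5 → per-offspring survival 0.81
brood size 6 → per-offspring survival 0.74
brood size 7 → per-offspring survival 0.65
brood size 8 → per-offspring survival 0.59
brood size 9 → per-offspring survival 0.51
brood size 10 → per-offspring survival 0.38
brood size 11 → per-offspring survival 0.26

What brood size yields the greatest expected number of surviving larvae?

8

Expected surviving larvae = c × s(c):
  c=4: 4 × 0.94 = 3.760
  c=5: 5 × 0.81 = 4.050
  c=6: 6 × 0.74 = 4.440
  c=7: 7 × 0.65 = 4.550
  c=8: 8 × 0.59 = 4.720
  c=9: 9 × 0.51 = 4.590
  c=10: 10 × 0.38 = 3.800
  c=11: 11 × 0.26 = 2.860
Maximum at c = 8 (4.720 surviving larvae).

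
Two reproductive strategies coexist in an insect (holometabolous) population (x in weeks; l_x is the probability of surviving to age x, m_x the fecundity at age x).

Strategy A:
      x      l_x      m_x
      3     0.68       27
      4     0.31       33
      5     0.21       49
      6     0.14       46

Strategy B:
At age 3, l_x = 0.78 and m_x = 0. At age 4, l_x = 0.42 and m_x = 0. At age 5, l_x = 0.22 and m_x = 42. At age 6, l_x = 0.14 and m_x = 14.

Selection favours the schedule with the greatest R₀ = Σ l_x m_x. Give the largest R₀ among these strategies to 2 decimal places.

Strategy A: R₀ = 0.68×27 + 0.31×33 + 0.21×49 + 0.14×46 = 45.3200
Strategy B: R₀ = 0.78×0 + 0.42×0 + 0.22×42 + 0.14×14 = 11.2000
Highest R₀: strategy A with 45.3200.

45.32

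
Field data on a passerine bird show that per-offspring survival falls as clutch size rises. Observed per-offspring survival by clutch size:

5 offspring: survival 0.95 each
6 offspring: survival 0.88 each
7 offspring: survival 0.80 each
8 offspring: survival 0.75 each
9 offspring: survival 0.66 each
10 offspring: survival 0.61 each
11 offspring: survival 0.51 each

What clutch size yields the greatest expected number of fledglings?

Expected fledglings = c × s(c):
  c=5: 5 × 0.95 = 4.750
  c=6: 6 × 0.88 = 5.280
  c=7: 7 × 0.80 = 5.600
  c=8: 8 × 0.75 = 6.000
  c=9: 9 × 0.66 = 5.940
  c=10: 10 × 0.61 = 6.100
  c=11: 11 × 0.51 = 5.610
Maximum at c = 10 (6.100 fledglings).

10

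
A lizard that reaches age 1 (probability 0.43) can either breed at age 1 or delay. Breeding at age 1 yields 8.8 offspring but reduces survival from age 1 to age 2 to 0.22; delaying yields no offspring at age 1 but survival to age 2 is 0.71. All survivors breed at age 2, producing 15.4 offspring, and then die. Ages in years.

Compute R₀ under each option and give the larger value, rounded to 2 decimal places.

5.24

breed at age 1: R₀ = 0.43 × (8.8 + 0.22 × 15.4) = 0.43 × 12.1880 = 5.2408
delay to age 2: R₀ = 0.43 × (0.71 × 15.4) = 0.43 × 10.9340 = 4.7016
Higher: breed at age 1 (5.2408).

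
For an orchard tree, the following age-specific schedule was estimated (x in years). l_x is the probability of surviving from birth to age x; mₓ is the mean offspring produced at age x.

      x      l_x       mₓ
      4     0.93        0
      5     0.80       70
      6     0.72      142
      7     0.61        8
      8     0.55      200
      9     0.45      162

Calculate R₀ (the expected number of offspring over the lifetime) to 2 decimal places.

R₀ = Σ l_x mₓ:
  age 4: 0.93 × 0 = 0.0000
  age 5: 0.80 × 70 = 56.0000
  age 6: 0.72 × 142 = 102.2400
  age 7: 0.61 × 8 = 4.8800
  age 8: 0.55 × 200 = 110.0000
  age 9: 0.45 × 162 = 72.9000
R₀ = 0.0000 + 56.0000 + 102.2400 + 4.8800 + 110.0000 + 72.9000 = 346.0200

346.02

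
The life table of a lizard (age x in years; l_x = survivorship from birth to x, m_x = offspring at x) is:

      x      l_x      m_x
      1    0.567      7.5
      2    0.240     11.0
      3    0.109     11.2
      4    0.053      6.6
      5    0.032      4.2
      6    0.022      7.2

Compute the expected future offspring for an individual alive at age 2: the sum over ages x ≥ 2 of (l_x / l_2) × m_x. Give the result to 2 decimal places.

18.76

l_2 = 0.240. Conditional survival from age 2 to x is l_x / l_2.
  x=2: (0.240/0.240) × 11.0 = 11.0000
  x=3: (0.109/0.240) × 11.2 = 5.0867
  x=4: (0.053/0.240) × 6.6 = 1.4575
  x=5: (0.032/0.240) × 4.2 = 0.5600
  x=6: (0.022/0.240) × 7.2 = 0.6600
Sum = 11.0000 + 5.0867 + 1.4575 + 0.5600 + 0.6600 = 18.7642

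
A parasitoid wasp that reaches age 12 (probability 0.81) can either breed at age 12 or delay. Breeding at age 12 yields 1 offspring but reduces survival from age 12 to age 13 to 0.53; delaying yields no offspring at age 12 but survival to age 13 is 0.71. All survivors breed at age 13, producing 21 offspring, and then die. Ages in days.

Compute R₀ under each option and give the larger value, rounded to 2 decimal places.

12.08

breed at age 12: R₀ = 0.81 × (1 + 0.53 × 21) = 0.81 × 12.1300 = 9.8253
delay to age 13: R₀ = 0.81 × (0.71 × 21) = 0.81 × 14.9100 = 12.0771
Higher: delay to age 13 (12.0771).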